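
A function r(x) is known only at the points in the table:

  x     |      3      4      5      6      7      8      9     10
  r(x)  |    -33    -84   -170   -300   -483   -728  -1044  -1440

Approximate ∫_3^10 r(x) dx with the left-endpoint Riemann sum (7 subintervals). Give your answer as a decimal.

-2842

Δx = 1.
Sum = 1·[(-33) + (-84) + (-170) + (-300) + (-483) + (-728) + (-1044)] = -2842.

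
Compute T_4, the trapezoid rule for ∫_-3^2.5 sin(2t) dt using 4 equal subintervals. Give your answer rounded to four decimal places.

0.0922

Δt = (2.5 − (-3))/4 = 1.375.
f(-3) ≈ 0.2794, f(-1.625) ≈ 0.1082, f(-0.25) ≈ -0.4794, f(1.125) ≈ 0.7781, f(2.5) ≈ -0.9589.
T_4 = (Δt/2)·[f(t_0) + 2f(t_1) + 2f(t_2) + 2f(t_3) + f(t_4)].
Sum ≈ 0.0922.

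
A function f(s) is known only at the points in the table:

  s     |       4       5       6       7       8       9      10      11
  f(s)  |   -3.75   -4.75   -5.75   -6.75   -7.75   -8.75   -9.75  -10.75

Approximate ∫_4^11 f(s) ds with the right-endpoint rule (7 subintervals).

-54.25

Δs = 1.
Sum = 1·[(-4.75) + (-5.75) + (-6.75) + (-7.75) + (-8.75) + (-9.75) + (-10.75)] = -54.25.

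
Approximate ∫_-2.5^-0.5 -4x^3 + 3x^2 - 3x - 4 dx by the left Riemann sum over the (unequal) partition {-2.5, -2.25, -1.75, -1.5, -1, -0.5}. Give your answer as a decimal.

74.28125

Subinterval widths: 0.25, 0.5, 0.25, 0.5, 0.5.
Left endpoints: -2.5, -2.25, -1.75, -1.5, -1.
f(-2.5) = 84.75, f(-2.25) = 63.5, f(-1.75) = 31.875, f(-1.5) = 20.75, f(-1) = 6.
Sum = Σ Δx_i · f(x_i).
Sum = 74.28125.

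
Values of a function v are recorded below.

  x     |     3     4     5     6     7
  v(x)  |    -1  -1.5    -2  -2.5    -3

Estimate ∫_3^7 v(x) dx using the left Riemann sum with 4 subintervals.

-7

Δx = 1.
Sum = 1·[(-1) + (-1.5) + (-2) + (-2.5)] = -7.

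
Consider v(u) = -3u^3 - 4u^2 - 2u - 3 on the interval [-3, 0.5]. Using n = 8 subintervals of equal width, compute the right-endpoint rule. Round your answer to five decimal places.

Δu = (0.5 − (-3))/8 = 0.4375.
Right endpoints: -2.5625, -2.125, -1.6875, -1.25, -0.8125, -0.375, 0.0625, 0.5.
v(-2.5625) = 107883/4096, v(-2.125) = 6131/512, v(-1.6875) = 13929/4096, v(-1.25) = -0.890625, v(-0.8125) = -9857/4096, v(-0.375) = -1359/512, v(0.0625) = -12867/4096, v(0.5) = -5.375.
Sum = Δu · [v(-2.5625) + v(-2.125) + v(-1.6875) + ...].
Sum ≈ 11.92017.

11.92017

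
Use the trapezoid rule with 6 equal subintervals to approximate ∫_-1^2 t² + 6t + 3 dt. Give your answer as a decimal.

21.125

Δt = (2 − (-1))/6 = 0.5.
f(-1) = -2, f(-0.5) = 0.25, f(0) = 3, f(0.5) = 6.25, f(1) = 10, f(1.5) = 14.25, f(2) = 19.
T_6 = (Δt/2)·[f(t_0) + 2f(t_1) + ... + 2f(t_{5}) + f(t_6)].
Sum = 21.125.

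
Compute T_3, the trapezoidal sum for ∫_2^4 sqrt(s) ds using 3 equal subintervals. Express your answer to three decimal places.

3.444

Δs = (4 − 2)/3 = 2/3.
f(2) ≈ 1.414, f(8/3) ≈ 1.633, f(10/3) ≈ 1.826, f(4) ≈ 2.000.
T_3 = (Δs/2)·[f(s_0) + 2f(s_1) + 2f(s_2) + f(s_3)].
Sum ≈ 3.444.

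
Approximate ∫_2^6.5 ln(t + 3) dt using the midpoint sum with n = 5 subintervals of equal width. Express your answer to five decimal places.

Δt = (6.5 − 2)/5 = 0.9.
Midpoints: 2.45, 3.35, 4.25, 5.15, 6.05.
f(2.45) ≈ 1.69562, f(3.35) ≈ 1.84845, f(4.25) ≈ 1.98100, f(5.15) ≈ 2.09802, f(6.05) ≈ 2.20276.
Sum = Δt · [f(2.45) + f(3.35) + f(4.25) + f(5.15) + f(6.05)].
Sum ≈ 8.84327.

8.84327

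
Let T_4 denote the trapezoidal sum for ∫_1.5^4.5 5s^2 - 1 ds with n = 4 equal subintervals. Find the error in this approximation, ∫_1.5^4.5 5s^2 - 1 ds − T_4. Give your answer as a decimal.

-1.40625

Exact integral: ∫_1.5^4.5 f(s) ds = 143.25.
T_4 = 144.65625.
Error = 143.25 − 144.65625 = -1.40625.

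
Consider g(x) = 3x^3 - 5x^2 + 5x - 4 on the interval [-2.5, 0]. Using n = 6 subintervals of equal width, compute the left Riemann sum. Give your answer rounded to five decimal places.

Δx = (0 − (-2.5))/6 = 5/12.
Left endpoints: -2.5, -25/12, -5/3, -1.25, -5/6, -5/12.
g(-2.5) = -94.625, g(-25/12) = -12143/192, g(-5/3) = -361/9, g(-1.25) = -23.921875, g(-5/6) = -13.375, g(-5/12) = -4129/576.
Sum = Δx · [g(-2.5) + g(-25/12) + g(-5/3) + ...].
Sum ≈ -101.01924.

-101.01924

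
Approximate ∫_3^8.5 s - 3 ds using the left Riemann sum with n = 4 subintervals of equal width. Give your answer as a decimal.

Δs = (8.5 − 3)/4 = 1.375.
Left endpoints: 3, 4.375, 5.75, 7.125.
f(3) = 0, f(4.375) = 1.375, f(5.75) = 2.75, f(7.125) = 4.125.
Sum = Δs · [f(3) + f(4.375) + f(5.75) + f(7.125)].
Sum = 11.34375.

11.34375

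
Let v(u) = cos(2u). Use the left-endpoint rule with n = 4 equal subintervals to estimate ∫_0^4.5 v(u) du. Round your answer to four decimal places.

1.1858

Δu = (4.5 − 0)/4 = 1.125.
Left endpoints: 0, 1.125, 2.25, 3.375.
v(0) ≈ 1.0000, v(1.125) ≈ -0.6282, v(2.25) ≈ -0.2108, v(3.375) ≈ 0.8930.
Sum = Δu · [v(0) + v(1.125) + v(2.25) + v(3.375)].
Sum ≈ 1.1858.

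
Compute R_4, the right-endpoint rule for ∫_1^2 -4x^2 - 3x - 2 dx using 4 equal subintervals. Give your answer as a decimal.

-17.75

Δx = (2 − 1)/4 = 0.25.
Right endpoints: 1.25, 1.5, 1.75, 2.
f(1.25) = -12, f(1.5) = -15.5, f(1.75) = -19.5, f(2) = -24.
Sum = Δx · [f(1.25) + f(1.5) + f(1.75) + f(2)].
Sum = -17.75.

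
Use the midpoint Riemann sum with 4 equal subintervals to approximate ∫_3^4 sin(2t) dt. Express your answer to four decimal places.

0.5586

Δt = (4 − 3)/4 = 0.25.
Midpoints: 3.125, 3.375, 3.625, 3.875.
f(3.125) ≈ -0.0332, f(3.375) ≈ 0.4500, f(3.625) ≈ 0.8231, f(3.875) ≈ 0.9946.
Sum = Δt · [f(3.125) + f(3.375) + f(3.625) + f(3.875)].
Sum ≈ 0.5586.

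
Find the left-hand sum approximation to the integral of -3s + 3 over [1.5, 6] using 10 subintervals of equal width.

Δs = (6 − 1.5)/10 = 0.45.
Left endpoints: 1.5, 1.95, 2.4, 2.85, 3.3, 3.75, 4.2, 4.65, 5.1, 5.55.
f(1.5) = -1.5, f(1.95) = -2.85, f(2.4) = -4.2, f(2.85) = -5.55, f(3.3) = -6.9, f(3.75) = -8.25, f(4.2) = -9.6, f(4.65) = -10.95, f(5.1) = -12.3, f(5.55) = -13.65.
Sum = Δs · [f(1.5) + f(1.95) + f(2.4) + ...].
Sum = -34.0875.

-34.0875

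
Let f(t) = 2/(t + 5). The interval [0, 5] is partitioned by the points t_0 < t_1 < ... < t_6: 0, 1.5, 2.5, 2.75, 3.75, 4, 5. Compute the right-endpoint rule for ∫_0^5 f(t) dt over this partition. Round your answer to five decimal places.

Subinterval widths: 1.5, 1, 0.25, 1, 0.25, 1.
Right endpoints: 1.5, 2.5, 2.75, 3.75, 4, 5.
f(1.5) = 4/13, f(2.5) = 4/15, f(2.75) = 8/31, f(3.75) = 8/35, f(4) = 2/9, f(5) = 0.2.
Sum = Σ Δt_i · f(t_i).
Sum ≈ 1.27685.

1.27685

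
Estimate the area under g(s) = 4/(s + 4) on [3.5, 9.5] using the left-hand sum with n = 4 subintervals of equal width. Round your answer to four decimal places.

Δs = (9.5 − 3.5)/4 = 1.5.
Left endpoints: 3.5, 5, 6.5, 8.
g(3.5) = 8/15, g(5) = 4/9, g(6.5) = 8/21, g(8) = 1/3.
Sum = Δs · [g(3.5) + g(5) + g(6.5) + g(8)].
Sum ≈ 2.5381.

2.5381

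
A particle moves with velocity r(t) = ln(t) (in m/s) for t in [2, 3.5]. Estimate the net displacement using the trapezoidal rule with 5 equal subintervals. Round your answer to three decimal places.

1.497

Δt = (3.5 − 2)/5 = 0.3.
r(2) ≈ 0.693, r(2.3) ≈ 0.833, r(2.6) ≈ 0.956, r(2.9) ≈ 1.065, r(3.2) ≈ 1.163, r(3.5) ≈ 1.253.
T_5 = (Δt/2)·[r(t_0) + 2r(t_1) + ... + 2r(t_{4}) + r(t_5)].
Sum ≈ 1.497.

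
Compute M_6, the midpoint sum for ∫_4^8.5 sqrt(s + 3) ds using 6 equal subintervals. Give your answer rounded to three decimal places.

13.653

Δs = (8.5 − 4)/6 = 0.75.
Midpoints: 4.375, 5.125, 5.875, 6.625, 7.375, 8.125.
f(4.375) ≈ 2.716, f(5.125) ≈ 2.850, f(5.875) ≈ 2.979, f(6.625) ≈ 3.102, f(7.375) ≈ 3.221, f(8.125) ≈ 3.335.
Sum = Δs · [f(4.375) + f(5.125) + f(5.875) + ...].
Sum ≈ 13.653.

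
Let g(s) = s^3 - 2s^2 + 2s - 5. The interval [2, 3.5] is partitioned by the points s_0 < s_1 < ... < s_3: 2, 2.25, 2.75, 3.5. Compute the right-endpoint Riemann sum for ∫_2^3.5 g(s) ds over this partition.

18.55859375

Subinterval widths: 0.25, 0.5, 0.75.
Right endpoints: 2.25, 2.75, 3.5.
g(2.25) = 0.765625, g(2.75) = 6.171875, g(3.5) = 20.375.
Sum = Σ Δs_i · g(s_i).
Sum = 18.55859375.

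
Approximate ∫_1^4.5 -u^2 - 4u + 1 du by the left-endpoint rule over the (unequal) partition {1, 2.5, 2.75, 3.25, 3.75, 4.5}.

Subinterval widths: 1.5, 0.25, 0.5, 0.5, 0.75.
Left endpoints: 1, 2.5, 2.75, 3.25, 3.75.
f(1) = -4, f(2.5) = -15.25, f(2.75) = -17.5625, f(3.25) = -22.5625, f(3.75) = -28.0625.
Sum = Σ Δu_i · f(u_i).
Sum = -50.921875.

-50.921875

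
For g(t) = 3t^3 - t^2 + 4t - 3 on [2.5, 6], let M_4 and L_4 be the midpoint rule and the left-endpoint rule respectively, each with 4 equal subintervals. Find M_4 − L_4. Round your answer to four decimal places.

231.1470

M_4 ≈ 916.593262.
L_4 ≈ 685.446289.
M_4 − L_4 ≈ 231.1470.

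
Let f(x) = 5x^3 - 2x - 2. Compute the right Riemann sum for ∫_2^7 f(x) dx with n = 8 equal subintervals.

3468.53515625

Δx = (7 − 2)/8 = 0.625.
Right endpoints: 2.625, 3.25, 3.875, 4.5, 5.125, 5.75, 6.375, 7.
f(2.625) = 42593/512, f(3.25) = 163.140625, f(3.875) = 143963/512, f(4.5) = 444.625, f(5.125) = 338333/512, f(5.75) = 937.046875, f(6.375) = 655703/512, f(7) = 1699.
Sum = Δx · [f(2.625) + f(3.25) + f(3.875) + ...].
Sum = 3468.53515625.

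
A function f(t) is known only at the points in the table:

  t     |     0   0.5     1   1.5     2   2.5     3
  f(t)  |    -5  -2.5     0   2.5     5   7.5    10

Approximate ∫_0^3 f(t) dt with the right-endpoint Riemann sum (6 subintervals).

Δt = 0.5.
Sum = 0.5·[(-2.5) + 0 + 2.5 + 5 + 7.5 + 10] = 11.25.

11.25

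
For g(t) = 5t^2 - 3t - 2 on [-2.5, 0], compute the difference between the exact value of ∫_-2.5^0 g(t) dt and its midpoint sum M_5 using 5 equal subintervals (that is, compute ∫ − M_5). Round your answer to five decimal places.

0.26042

Exact integral: ∫_-2.5^0 g(t) dt ≈ 30.4166667.
M_5 = 30.15625.
Error ≈ 30.4166667 − 30.15625 ≈ 0.26042.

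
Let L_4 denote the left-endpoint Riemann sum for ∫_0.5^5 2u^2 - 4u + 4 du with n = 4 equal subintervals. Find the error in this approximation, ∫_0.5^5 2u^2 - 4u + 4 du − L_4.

15.8203125

Exact integral: ∫_0.5^5 f(u) du = 51.75.
L_4 = 35.9296875.
Error = 51.75 − 35.9296875 = 15.8203125.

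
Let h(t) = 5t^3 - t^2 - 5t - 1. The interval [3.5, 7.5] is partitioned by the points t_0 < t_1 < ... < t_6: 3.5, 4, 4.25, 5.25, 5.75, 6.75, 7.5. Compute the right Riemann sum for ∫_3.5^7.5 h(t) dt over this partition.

Subinterval widths: 0.5, 0.25, 1, 0.5, 1, 0.75.
Right endpoints: 4, 4.25, 5.25, 5.75, 6.75, 7.5.
h(4) = 283, h(4.25) = 343.515625, h(5.25) = 668.703125, h(5.75) = 887.734375, h(6.75) = 1457.421875, h(7.5) = 2014.625.
Sum = Σ Δt_i · h(t_i).
Sum = 4308.33984375.

4308.33984375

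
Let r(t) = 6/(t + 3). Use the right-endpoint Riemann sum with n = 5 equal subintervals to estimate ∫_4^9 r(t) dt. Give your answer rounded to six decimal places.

3.062121

Δt = (9 − 4)/5 = 1.
Right endpoints: 5, 6, 7, 8, 9.
r(5) = 0.75, r(6) = 2/3, r(7) = 0.6, r(8) = 6/11, r(9) = 0.5.
Sum = Δt · [r(5) + r(6) + r(7) + r(8) + r(9)].
Sum ≈ 3.062121.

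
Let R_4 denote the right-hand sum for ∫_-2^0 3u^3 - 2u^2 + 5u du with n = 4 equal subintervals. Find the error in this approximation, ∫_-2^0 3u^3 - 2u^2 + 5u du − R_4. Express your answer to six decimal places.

Exact integral: ∫_-2^0 f(u) du ≈ -27.33333333.
R_4 = -17.75.
Error ≈ -27.33333333 − (-17.75) ≈ -9.583333.

-9.583333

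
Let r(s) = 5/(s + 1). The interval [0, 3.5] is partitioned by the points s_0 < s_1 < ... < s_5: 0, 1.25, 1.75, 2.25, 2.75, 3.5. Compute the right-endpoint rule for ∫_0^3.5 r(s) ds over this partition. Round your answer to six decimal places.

5.956099

Subinterval widths: 1.25, 0.5, 0.5, 0.5, 0.75.
Right endpoints: 1.25, 1.75, 2.25, 2.75, 3.5.
r(1.25) = 20/9, r(1.75) = 20/11, r(2.25) = 20/13, r(2.75) = 4/3, r(3.5) = 10/9.
Sum = Σ Δs_i · r(s_i).
Sum ≈ 5.956099.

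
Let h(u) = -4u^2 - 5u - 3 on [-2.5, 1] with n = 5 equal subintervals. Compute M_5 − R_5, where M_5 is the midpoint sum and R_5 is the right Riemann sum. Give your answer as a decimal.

0.49

M_5 = -18.97.
R_5 = -19.46.
M_5 − R_5 = 0.49.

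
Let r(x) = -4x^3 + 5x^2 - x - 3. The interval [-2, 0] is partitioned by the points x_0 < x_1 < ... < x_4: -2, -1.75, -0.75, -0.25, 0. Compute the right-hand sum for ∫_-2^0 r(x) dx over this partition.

9.1875

Subinterval widths: 0.25, 1, 0.5, 0.25.
Right endpoints: -1.75, -0.75, -0.25, 0.
r(-1.75) = 35.5, r(-0.75) = 2.25, r(-0.25) = -2.375, r(0) = -3.
Sum = Σ Δx_i · r(x_i).
Sum = 9.1875.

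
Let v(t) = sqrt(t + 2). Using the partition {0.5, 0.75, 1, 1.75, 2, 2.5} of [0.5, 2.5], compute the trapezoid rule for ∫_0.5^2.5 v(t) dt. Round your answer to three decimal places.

3.727

Subinterval widths: 0.25, 0.25, 0.75, 0.25, 0.5.
v(0.5) ≈ 1.581, v(0.75) ≈ 1.658, v(1) ≈ 1.732, v(1.75) ≈ 1.936, v(2) ≈ 2.000, v(2.5) ≈ 2.121.
On each subinterval the trapezoid contributes (Δt_i/2)·[v(t_{i-1}) + v(t_i)].
Sum ≈ 3.727.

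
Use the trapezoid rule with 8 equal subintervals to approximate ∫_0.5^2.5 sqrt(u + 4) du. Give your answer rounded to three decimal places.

4.684

Δu = (2.5 − 0.5)/8 = 0.25.
f(0.5) ≈ 2.121, f(0.75) ≈ 2.179, f(1) ≈ 2.236, f(1.25) ≈ 2.291, f(1.5) ≈ 2.345, f(1.75) ≈ 2.398, f(2) ≈ 2.449, f(2.25) ≈ 2.500, f(2.5) ≈ 2.550.
T_8 = (Δu/2)·[f(u_0) + 2f(u_1) + ... + 2f(u_{7}) + f(u_8)].
Sum ≈ 4.684.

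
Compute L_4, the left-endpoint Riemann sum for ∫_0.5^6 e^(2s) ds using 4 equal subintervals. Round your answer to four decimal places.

Δs = (6 − 0.5)/4 = 1.375.
Left endpoints: 0.5, 1.875, 3.25, 4.625.
f(0.5) ≈ 2.7183, f(1.875) ≈ 42.5211, f(3.25) ≈ 665.1416, f(4.625) ≈ 10404.5657.
Sum = Δs · [f(0.5) + f(1.875) + f(3.25) + f(4.625)].
Sum ≈ 15283.0517.

15283.0517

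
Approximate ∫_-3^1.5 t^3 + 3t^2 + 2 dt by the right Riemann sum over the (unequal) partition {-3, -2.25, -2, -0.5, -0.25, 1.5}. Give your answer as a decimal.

31.546875

Subinterval widths: 0.75, 0.25, 1.5, 0.25, 1.75.
Right endpoints: -2.25, -2, -0.5, -0.25, 1.5.
f(-2.25) = 5.796875, f(-2) = 6, f(-0.5) = 2.625, f(-0.25) = 2.171875, f(1.5) = 12.125.
Sum = Σ Δt_i · f(t_i).
Sum = 31.546875.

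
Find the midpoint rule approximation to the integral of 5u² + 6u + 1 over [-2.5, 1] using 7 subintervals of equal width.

15.09375

Δu = (1 − (-2.5))/7 = 0.5.
Midpoints: -2.25, -1.75, -1.25, -0.75, -0.25, 0.25, 0.75.
f(-2.25) = 12.8125, f(-1.75) = 5.8125, f(-1.25) = 1.3125, f(-0.75) = -0.6875, f(-0.25) = -0.1875, f(0.25) = 2.8125, f(0.75) = 8.3125.
Sum = Δu · [f(-2.25) + f(-1.75) + f(-1.25) + ...].
Sum = 15.09375.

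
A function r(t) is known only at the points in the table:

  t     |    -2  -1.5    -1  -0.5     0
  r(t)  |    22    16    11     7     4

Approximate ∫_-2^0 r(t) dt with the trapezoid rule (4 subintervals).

Δt = 0.5.
T_4 = (0.5/2)·[22 + 2·16 + 2·11 + 2·7 + 4] = 23.5.

23.5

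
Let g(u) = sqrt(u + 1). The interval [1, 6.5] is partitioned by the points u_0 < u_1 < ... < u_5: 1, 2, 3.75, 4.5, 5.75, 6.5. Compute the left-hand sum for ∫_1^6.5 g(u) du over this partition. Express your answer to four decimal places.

Subinterval widths: 1, 1.75, 0.75, 1.25, 0.75.
Left endpoints: 1, 2, 3.75, 4.5, 5.75.
g(1) ≈ 1.4142, g(2) ≈ 1.7321, g(3.75) ≈ 2.1794, g(4.5) ≈ 2.3452, g(5.75) ≈ 2.5981.
Sum = Σ Δu_i · g(u_i).
Sum ≈ 10.9600.

10.9600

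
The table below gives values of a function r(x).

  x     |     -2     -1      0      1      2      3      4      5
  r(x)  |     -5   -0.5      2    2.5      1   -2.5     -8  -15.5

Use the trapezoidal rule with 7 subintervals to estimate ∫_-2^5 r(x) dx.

Δx = 1.
T_7 = (1/2)·[(-5) + 2·(-0.5) + 2·2 + 2·2.5 + 2·1 + 2·(-2.5) + 2·(-8) + (-15.5)] = -15.75.

-15.75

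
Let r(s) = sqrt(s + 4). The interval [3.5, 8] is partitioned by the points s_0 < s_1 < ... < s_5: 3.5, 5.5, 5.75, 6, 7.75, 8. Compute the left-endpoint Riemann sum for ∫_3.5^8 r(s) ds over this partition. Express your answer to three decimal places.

Subinterval widths: 2, 0.25, 0.25, 1.75, 0.25.
Left endpoints: 3.5, 5.5, 5.75, 6, 7.75.
r(3.5) ≈ 2.739, r(5.5) ≈ 3.082, r(5.75) ≈ 3.122, r(6) ≈ 3.162, r(7.75) ≈ 3.428.
Sum = Σ Δs_i · r(s_i).
Sum ≈ 13.419.

13.419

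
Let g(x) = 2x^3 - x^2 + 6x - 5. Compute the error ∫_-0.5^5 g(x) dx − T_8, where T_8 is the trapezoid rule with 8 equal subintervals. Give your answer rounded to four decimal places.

Exact integral: ∫_-0.5^5 g(x) dx ≈ 317.510417.
T_8 ≈ 322.926270.
Error ≈ 317.510417 − 322.926270 ≈ -5.4159.

-5.4159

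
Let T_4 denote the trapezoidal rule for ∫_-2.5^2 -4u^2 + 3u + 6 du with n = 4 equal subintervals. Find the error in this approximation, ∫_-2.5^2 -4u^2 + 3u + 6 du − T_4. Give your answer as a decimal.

3.796875

Exact integral: ∫_-2.5^2 f(u) du = -7.875.
T_4 = -11.671875.
Error = -7.875 − (-11.671875) = 3.796875.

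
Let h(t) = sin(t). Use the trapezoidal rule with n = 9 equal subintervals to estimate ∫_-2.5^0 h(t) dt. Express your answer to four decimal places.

Δt = (0 − (-2.5))/9 = 5/18.
h(-2.5) ≈ -0.5985, h(-20/9) ≈ -0.7952, h(-35/18) ≈ -0.9310, h(-5/3) ≈ -0.9954, h(-25/18) ≈ -0.9835, h(-10/9) ≈ -0.8962, h(-5/6) ≈ -0.7402, h(-5/9) ≈ -0.5274, h(-5/18) ≈ -0.2742, h(0) ≈ 0.0000.
T_9 = (Δt/2)·[h(t_0) + 2h(t_1) + ... + 2h(t_{8}) + h(t_9)].
Sum ≈ -1.7895.

-1.7895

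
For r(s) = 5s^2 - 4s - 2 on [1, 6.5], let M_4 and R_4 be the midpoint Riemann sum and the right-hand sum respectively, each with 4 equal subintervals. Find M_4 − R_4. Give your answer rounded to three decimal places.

M_4 ≈ 358.20898.
R_4 = 497.87890625.
M_4 − R_4 ≈ -139.670.

-139.670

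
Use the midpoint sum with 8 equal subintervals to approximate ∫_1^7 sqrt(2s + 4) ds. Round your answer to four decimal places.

20.5609

Δs = (7 − 1)/8 = 0.75.
Midpoints: 1.375, 2.125, 2.875, 3.625, 4.375, 5.125, 5.875, 6.625.
f(1.375) ≈ 2.5981, f(2.125) ≈ 2.8723, f(2.875) ≈ 3.1225, f(3.625) ≈ 3.3541, f(4.375) ≈ 3.5707, f(5.125) ≈ 3.7749, f(5.875) ≈ 3.9686, f(6.625) ≈ 4.1533.
Sum = Δs · [f(1.375) + f(2.125) + f(2.875) + ...].
Sum ≈ 20.5609.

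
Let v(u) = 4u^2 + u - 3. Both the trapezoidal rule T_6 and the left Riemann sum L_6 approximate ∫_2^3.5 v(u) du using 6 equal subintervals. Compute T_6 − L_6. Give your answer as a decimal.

4.3125

T_6 = 46.1875.
L_6 = 41.875.
T_6 − L_6 = 4.3125.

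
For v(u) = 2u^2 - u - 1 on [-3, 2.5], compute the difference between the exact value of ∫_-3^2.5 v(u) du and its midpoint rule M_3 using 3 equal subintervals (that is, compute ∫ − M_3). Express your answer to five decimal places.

Exact integral: ∫_-3^2.5 v(u) du ≈ 24.2916667.
M_3 ≈ 21.2106481.
Error ≈ 24.2916667 − 21.2106481 ≈ 3.08102.

3.08102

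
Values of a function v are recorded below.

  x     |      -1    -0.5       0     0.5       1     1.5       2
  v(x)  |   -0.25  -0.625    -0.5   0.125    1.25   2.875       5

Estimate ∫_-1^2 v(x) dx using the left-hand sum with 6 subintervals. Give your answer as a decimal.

Δx = 0.5.
Sum = 0.5·[(-0.25) + (-0.625) + (-0.5) + 0.125 + 1.25 + 2.875] = 1.4375.

1.4375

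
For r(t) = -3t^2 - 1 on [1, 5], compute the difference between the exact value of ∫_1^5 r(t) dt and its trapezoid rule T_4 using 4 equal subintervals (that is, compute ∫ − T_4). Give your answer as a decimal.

2

Exact integral: ∫_1^5 r(t) dt = -128.
T_4 = -130.
Error = -128 − (-130) = 2.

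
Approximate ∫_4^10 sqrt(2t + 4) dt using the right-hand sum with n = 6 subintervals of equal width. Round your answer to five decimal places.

Δt = (10 − 4)/6 = 1.
Right endpoints: 5, 6, 7, 8, 9, 10.
f(5) ≈ 3.74166, f(6) ≈ 4.00000, f(7) ≈ 4.24264, f(8) ≈ 4.47214, f(9) ≈ 4.69042, f(10) ≈ 4.89898.
Sum = Δt · [f(5) + f(6) + f(7) + ...].
Sum ≈ 26.04583.

26.04583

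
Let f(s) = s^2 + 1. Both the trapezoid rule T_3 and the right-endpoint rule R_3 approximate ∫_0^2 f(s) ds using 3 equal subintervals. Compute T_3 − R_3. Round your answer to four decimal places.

-1.3333

T_3 ≈ 4.814815.
R_3 ≈ 6.148148.
T_3 − R_3 ≈ -1.3333.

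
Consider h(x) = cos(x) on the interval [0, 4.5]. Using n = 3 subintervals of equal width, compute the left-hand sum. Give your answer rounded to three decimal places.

Δx = (4.5 − 0)/3 = 1.5.
Left endpoints: 0, 1.5, 3.
h(0) ≈ 1.000, h(1.5) ≈ 0.071, h(3) ≈ -0.990.
Sum = Δx · [h(0) + h(1.5) + h(3)].
Sum ≈ 0.121.

0.121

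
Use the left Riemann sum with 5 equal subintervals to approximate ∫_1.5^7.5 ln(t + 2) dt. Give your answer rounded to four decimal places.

Δt = (7.5 − 1.5)/5 = 1.2.
Left endpoints: 1.5, 2.7, 3.9, 5.1, 6.3.
f(1.5) ≈ 1.2528, f(2.7) ≈ 1.5476, f(3.9) ≈ 1.7750, f(5.1) ≈ 1.9601, f(6.3) ≈ 2.1163.
Sum = Δt · [f(1.5) + f(2.7) + f(3.9) + f(5.1) + f(6.3)].
Sum ≈ 10.3820.

10.3820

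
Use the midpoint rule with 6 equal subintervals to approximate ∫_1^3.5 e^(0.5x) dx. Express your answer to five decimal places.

8.19693

Δx = (3.5 − 1)/6 = 5/12.
Midpoints: 29/24, 1.625, 49/24, 59/24, 2.875, 79/24.
f(29/24) ≈ 1.82973, f(1.625) ≈ 2.25353, f(49/24) ≈ 2.77551, f(59/24) ≈ 3.41838, f(2.875) ≈ 4.21016, f(79/24) ≈ 5.18533.
Sum = Δx · [f(29/24) + f(1.625) + f(49/24) + ...].
Sum ≈ 8.19693.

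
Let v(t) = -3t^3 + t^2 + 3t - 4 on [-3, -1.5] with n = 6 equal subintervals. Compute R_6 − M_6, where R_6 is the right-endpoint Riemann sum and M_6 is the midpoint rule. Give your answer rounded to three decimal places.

-8.643

R_6 = 39.89453125.
M_6 ≈ 48.53711.
R_6 − M_6 ≈ -8.643.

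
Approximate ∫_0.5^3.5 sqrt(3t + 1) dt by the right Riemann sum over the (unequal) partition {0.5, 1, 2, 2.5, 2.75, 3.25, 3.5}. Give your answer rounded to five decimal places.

8.35099

Subinterval widths: 0.5, 1, 0.5, 0.25, 0.5, 0.25.
Right endpoints: 1, 2, 2.5, 2.75, 3.25, 3.5.
f(1) ≈ 2.00000, f(2) ≈ 2.64575, f(2.5) ≈ 2.91548, f(2.75) ≈ 3.04138, f(3.25) ≈ 3.27872, f(3.5) ≈ 3.39116.
Sum = Σ Δt_i · f(t_i).
Sum ≈ 8.35099.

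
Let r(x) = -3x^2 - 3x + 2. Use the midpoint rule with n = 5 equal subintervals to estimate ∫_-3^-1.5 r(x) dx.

-10.46625

Δx = (-1.5 − (-3))/5 = 0.3.
Midpoints: -2.85, -2.55, -2.25, -1.95, -1.65.
r(-2.85) = -13.8175, r(-2.55) = -9.8575, r(-2.25) = -6.4375, r(-1.95) = -3.5575, r(-1.65) = -1.2175.
Sum = Δx · [r(-2.85) + r(-2.55) + r(-2.25) + r(-1.95) + r(-1.65)].
Sum = -10.46625.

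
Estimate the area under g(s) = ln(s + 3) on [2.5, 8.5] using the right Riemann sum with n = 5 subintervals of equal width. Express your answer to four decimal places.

Δs = (8.5 − 2.5)/5 = 1.2.
Right endpoints: 3.7, 4.9, 6.1, 7.3, 8.5.
g(3.7) ≈ 1.9021, g(4.9) ≈ 2.0669, g(6.1) ≈ 2.2083, g(7.3) ≈ 2.3321, g(8.5) ≈ 2.4423.
Sum = Δs · [g(3.7) + g(4.9) + g(6.1) + g(7.3) + g(8.5)].
Sum ≈ 13.1421.

13.1421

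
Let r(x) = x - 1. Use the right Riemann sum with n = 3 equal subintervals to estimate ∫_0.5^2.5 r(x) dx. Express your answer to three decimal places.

1.667

Δx = (2.5 − 0.5)/3 = 2/3.
Right endpoints: 7/6, 11/6, 2.5.
r(7/6) = 1/6, r(11/6) = 5/6, r(2.5) = 1.5.
Sum = Δx · [r(7/6) + r(11/6) + r(2.5)].
Sum ≈ 1.667.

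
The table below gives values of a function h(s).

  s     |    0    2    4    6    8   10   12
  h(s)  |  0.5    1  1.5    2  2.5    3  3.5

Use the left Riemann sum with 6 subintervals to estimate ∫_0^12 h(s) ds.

Δs = 2.
Sum = 2·[0.5 + 1 + 1.5 + 2 + 2.5 + 3] = 21.

21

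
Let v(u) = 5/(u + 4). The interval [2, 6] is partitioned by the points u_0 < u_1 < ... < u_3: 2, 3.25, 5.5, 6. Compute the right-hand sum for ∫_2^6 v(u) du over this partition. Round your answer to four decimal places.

Subinterval widths: 1.25, 2.25, 0.5.
Right endpoints: 3.25, 5.5, 6.
v(3.25) = 20/29, v(5.5) = 10/19, v(6) = 0.5.
Sum = Σ Δu_i · v(u_i).
Sum ≈ 2.2963.

2.2963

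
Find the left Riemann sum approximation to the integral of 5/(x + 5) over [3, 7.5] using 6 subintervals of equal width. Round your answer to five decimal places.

Δx = (7.5 − 3)/6 = 0.75.
Left endpoints: 3, 3.75, 4.5, 5.25, 6, 6.75.
f(3) = 0.625, f(3.75) = 4/7, f(4.5) = 10/19, f(5.25) = 20/41, f(6) = 5/11, f(6.75) = 20/47.
Sum = Δx · [f(3) + f(3.75) + f(4.5) + ...].
Sum ≈ 2.31797.

2.31797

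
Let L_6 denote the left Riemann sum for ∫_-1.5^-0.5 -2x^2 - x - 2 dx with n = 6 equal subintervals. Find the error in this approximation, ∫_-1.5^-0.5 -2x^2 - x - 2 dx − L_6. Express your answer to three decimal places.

Exact integral: ∫_-1.5^-0.5 f(x) dx ≈ -3.16667.
L_6 ≈ -3.42593.
Error ≈ -3.16667 − (-3.42593) ≈ 0.259.

0.259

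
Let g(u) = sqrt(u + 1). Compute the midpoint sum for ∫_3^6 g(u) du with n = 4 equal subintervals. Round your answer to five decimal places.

7.01493

Δu = (6 − 3)/4 = 0.75.
Midpoints: 3.375, 4.125, 4.875, 5.625.
g(3.375) ≈ 2.09165, g(4.125) ≈ 2.26385, g(4.875) ≈ 2.42384, g(5.625) ≈ 2.57391.
Sum = Δu · [g(3.375) + g(4.125) + g(4.875) + g(5.625)].
Sum ≈ 7.01493.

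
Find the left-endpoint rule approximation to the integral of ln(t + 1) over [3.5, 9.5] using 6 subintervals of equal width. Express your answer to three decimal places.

11.487

Δt = (9.5 − 3.5)/6 = 1.
Left endpoints: 3.5, 4.5, 5.5, 6.5, 7.5, 8.5.
f(3.5) ≈ 1.504, f(4.5) ≈ 1.705, f(5.5) ≈ 1.872, f(6.5) ≈ 2.015, f(7.5) ≈ 2.140, f(8.5) ≈ 2.251.
Sum = Δt · [f(3.5) + f(4.5) + f(5.5) + ...].
Sum ≈ 11.487.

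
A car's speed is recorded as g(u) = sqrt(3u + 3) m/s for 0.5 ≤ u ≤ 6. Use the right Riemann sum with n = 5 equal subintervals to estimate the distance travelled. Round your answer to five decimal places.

Δu = (6 − 0.5)/5 = 1.1.
Right endpoints: 1.6, 2.7, 3.8, 4.9, 6.
g(1.6) ≈ 2.79285, g(2.7) ≈ 3.33167, g(3.8) ≈ 3.79473, g(4.9) ≈ 4.20714, g(6) ≈ 4.58258.
Sum = Δu · [g(1.6) + g(2.7) + g(3.8) + g(4.9) + g(6)].
Sum ≈ 20.57986.

20.57986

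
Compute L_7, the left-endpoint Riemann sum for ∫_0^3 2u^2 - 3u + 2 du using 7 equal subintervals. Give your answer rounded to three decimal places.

8.755

Δu = (3 − 0)/7 = 3/7.
Left endpoints: 0, 3/7, 6/7, 9/7, 12/7, 15/7, 18/7.
f(0) = 2, f(3/7) = 53/49, f(6/7) = 44/49, f(9/7) = 71/49, f(12/7) = 134/49, f(15/7) = 233/49, f(18/7) = 368/49.
Sum = Δu · [f(0) + f(3/7) + f(6/7) + ...].
Sum ≈ 8.755.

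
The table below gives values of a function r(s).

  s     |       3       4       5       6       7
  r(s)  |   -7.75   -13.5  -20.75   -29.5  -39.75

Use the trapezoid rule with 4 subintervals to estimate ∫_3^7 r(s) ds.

-87.5

Δs = 1.
T_4 = (1/2)·[(-7.75) + 2·(-13.5) + 2·(-20.75) + 2·(-29.5) + (-39.75)] = -87.5.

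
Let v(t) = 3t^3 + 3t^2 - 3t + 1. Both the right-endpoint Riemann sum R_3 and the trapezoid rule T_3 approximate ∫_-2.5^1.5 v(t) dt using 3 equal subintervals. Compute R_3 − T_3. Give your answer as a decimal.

R_3 ≈ 23.722222.
T_3 ≈ 1.722222.
R_3 − T_3 = 22.

22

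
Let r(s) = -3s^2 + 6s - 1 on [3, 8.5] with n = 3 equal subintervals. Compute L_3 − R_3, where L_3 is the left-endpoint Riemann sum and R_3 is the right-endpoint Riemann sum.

287.375

L_3 ≈ -268.43056.
R_3 ≈ -555.80556.
L_3 − R_3 = 287.375.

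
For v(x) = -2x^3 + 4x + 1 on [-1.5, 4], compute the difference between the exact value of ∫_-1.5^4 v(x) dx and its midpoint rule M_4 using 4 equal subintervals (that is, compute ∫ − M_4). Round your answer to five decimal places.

-6.49902

Exact integral: ∫_-1.5^4 v(x) dx = -92.46875.
M_4 ≈ -85.9697266.
Error ≈ -92.46875 − (-85.9697266) ≈ -6.49902.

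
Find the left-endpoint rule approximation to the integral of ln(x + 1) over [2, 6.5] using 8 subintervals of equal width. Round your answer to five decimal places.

Δx = (6.5 − 2)/8 = 0.5625.
Left endpoints: 2, 2.5625, 3.125, 3.6875, 4.25, 4.8125, 5.375, 5.9375.
f(2) ≈ 1.09861, f(2.5625) ≈ 1.27046, f(3.125) ≈ 1.41707, f(3.6875) ≈ 1.54490, f(4.25) ≈ 1.65823, f(4.8125) ≈ 1.76001, f(5.375) ≈ 1.85238, f(5.9375) ≈ 1.93694.
Sum = Δx · [f(2) + f(2.5625) + f(3.125) + ...].
Sum ≈ 7.05297.

7.05297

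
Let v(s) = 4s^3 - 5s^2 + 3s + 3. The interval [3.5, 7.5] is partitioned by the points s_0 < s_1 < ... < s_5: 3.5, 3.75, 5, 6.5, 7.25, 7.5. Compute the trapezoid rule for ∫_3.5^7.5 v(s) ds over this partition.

Subinterval widths: 0.25, 1.25, 1.5, 0.75, 0.25.
v(3.5) = 123.75, v(3.75) = 154.875, v(5) = 393, v(6.5) = 909.75, v(7.25) = 1286.25, v(7.5) = 1431.75.
On each subinterval the trapezoid contributes (Δs_i/2)·[v(s_{i-1}) + v(s_i)].
Sum = 2517.5625.

2517.5625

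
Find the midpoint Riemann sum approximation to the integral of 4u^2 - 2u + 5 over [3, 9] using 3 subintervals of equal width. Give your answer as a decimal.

886

Δu = (9 − 3)/3 = 2.
Midpoints: 4, 6, 8.
f(4) = 61, f(6) = 137, f(8) = 245.
Sum = Δu · [f(4) + f(6) + f(8)].
Sum = 886.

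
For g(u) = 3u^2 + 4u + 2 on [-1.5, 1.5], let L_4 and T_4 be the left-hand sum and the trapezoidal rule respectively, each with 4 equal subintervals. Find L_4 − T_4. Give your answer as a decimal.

L_4 = 9.09375.
T_4 = 13.59375.
L_4 − T_4 = -4.5.

-4.5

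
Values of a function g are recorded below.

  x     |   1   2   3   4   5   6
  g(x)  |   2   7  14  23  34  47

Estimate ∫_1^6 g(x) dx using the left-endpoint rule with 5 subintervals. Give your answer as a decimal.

Δx = 1.
Sum = 1·[2 + 7 + 14 + 23 + 34] = 80.

80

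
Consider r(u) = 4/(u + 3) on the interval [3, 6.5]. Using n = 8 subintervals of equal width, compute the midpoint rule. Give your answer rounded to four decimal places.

Δu = (6.5 − 3)/8 = 0.4375.
Midpoints: 3.21875, 3.65625, 4.09375, 4.53125, 4.96875, 5.40625, 5.84375, 6.28125.
r(3.21875) = 128/199, r(3.65625) = 128/213, r(4.09375) = 128/227, r(4.53125) = 128/241, r(4.96875) = 128/255, r(5.40625) = 128/269, r(5.84375) = 128/283, r(6.28125) = 128/297.
Sum = Δu · [r(3.21875) + r(3.65625) + r(4.09375) + ...].
Sum ≈ 1.8376.

1.8376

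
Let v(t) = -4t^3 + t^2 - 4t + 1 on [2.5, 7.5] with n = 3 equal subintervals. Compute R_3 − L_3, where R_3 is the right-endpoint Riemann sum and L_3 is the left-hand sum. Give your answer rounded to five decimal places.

R_3 ≈ -4550.3240741.
L_3 ≈ -1891.9907407.
R_3 − L_3 ≈ -2658.33333.

-2658.33333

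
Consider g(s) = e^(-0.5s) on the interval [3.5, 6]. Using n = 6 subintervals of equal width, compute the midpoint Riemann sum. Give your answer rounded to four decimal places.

Δs = (6 − 3.5)/6 = 5/12.
Midpoints: 89/24, 4.125, 109/24, 119/24, 5.375, 139/24.
g(89/24) ≈ 0.1566, g(4.125) ≈ 0.1271, g(109/24) ≈ 0.1032, g(119/24) ≈ 0.0838, g(5.375) ≈ 0.0681, g(139/24) ≈ 0.0553.
Sum = Δs · [g(89/24) + g(4.125) + g(109/24) + ...].
Sum ≈ 0.2475.

0.2475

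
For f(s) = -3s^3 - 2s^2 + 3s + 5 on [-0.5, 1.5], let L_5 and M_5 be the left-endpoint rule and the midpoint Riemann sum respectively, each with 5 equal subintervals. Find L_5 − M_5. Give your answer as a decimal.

L_5 = 8.27.
M_5 = 7.09.
L_5 − M_5 = 1.18.

1.18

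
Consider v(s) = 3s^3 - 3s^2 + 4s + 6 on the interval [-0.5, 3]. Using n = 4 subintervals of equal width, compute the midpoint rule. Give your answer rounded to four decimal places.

70.2358

Δs = (3 − (-0.5))/4 = 0.875.
Midpoints: -0.0625, 0.8125, 1.6875, 2.5625.
v(-0.0625) = 23501/4096, v(0.8125) = 36367/4096, v(1.6875) = 76281/4096, v(2.5625) = 192635/4096.
Sum = Δs · [v(-0.0625) + v(0.8125) + v(1.6875) + v(2.5625)].
Sum ≈ 70.2358.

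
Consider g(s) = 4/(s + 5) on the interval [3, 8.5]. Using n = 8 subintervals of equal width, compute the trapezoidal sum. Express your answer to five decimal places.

Δs = (8.5 − 3)/8 = 0.6875.
g(3) = 0.5, g(3.6875) = 64/139, g(4.375) = 32/75, g(5.0625) = 64/161, g(5.75) = 16/43, g(6.4375) = 64/183, g(7.125) = 32/97, g(7.8125) = 64/205, g(8.5) = 8/27.
T_8 = (Δs/2)·[g(s_0) + 2g(s_1) + ... + 2g(s_{7}) + g(s_8)].
Sum ≈ 2.09459.

2.09459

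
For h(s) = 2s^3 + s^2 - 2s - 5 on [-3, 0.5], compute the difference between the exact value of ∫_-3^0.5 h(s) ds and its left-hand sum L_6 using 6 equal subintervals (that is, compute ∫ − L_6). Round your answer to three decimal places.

Exact integral: ∫_-3^0.5 h(s) ds ≈ -40.17708.
L_6 ≈ -52.69647.
Error ≈ -40.17708 − (-52.69647) ≈ 12.519.

12.519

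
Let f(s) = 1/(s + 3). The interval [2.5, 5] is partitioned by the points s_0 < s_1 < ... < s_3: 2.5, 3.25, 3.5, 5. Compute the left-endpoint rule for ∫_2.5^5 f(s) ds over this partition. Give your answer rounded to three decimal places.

0.407

Subinterval widths: 0.75, 0.25, 1.5.
Left endpoints: 2.5, 3.25, 3.5.
f(2.5) = 2/11, f(3.25) = 0.16, f(3.5) = 2/13.
Sum = Σ Δs_i · f(s_i).
Sum ≈ 0.407.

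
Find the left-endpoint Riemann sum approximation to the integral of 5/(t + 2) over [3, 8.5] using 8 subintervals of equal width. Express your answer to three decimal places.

Δt = (8.5 − 3)/8 = 0.6875.
Left endpoints: 3, 3.6875, 4.375, 5.0625, 5.75, 6.4375, 7.125, 7.8125.
f(3) = 1, f(3.6875) = 80/91, f(4.375) = 40/51, f(5.0625) = 80/113, f(5.75) = 20/31, f(6.4375) = 16/27, f(7.125) = 40/73, f(7.8125) = 80/157.
Sum = Δt · [f(3) + f(3.6875) + f(4.375) + ...].
Sum ≈ 3.896.

3.896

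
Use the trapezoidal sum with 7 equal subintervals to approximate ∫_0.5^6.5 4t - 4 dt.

Δt = (6.5 − 0.5)/7 = 6/7.
f(0.5) = -2, f(19/14) = 10/7, f(31/14) = 34/7, f(43/14) = 58/7, f(55/14) = 82/7, f(67/14) = 106/7, f(79/14) = 130/7, f(6.5) = 22.
T_7 = (Δt/2)·[f(t_0) + 2f(t_1) + ... + 2f(t_{6}) + f(t_7)].
Sum = 60.

60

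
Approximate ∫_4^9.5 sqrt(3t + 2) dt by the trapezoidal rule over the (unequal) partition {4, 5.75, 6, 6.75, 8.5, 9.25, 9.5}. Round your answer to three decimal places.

Subinterval widths: 1.75, 0.25, 0.75, 1.75, 0.75, 0.25.
f(4) ≈ 3.742, f(5.75) ≈ 4.387, f(6) ≈ 4.472, f(6.75) ≈ 4.717, f(8.5) ≈ 5.244, f(9.25) ≈ 5.454, f(9.5) ≈ 5.523.
On each subinterval the trapezoid contributes (Δt_i/2)·[f(t_{i-1}) + f(t_i)].
Sum ≈ 25.766.

25.766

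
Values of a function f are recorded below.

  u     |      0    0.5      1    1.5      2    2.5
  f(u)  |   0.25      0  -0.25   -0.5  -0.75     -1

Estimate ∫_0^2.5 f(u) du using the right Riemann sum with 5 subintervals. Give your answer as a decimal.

Δu = 0.5.
Sum = 0.5·[0 + (-0.25) + (-0.5) + (-0.75) + (-1)] = -1.25.

-1.25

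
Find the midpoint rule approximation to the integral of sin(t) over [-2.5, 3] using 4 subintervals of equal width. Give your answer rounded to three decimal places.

Δt = (3 − (-2.5))/4 = 1.375.
Midpoints: -1.8125, -0.4375, 0.9375, 2.3125.
f(-1.8125) ≈ -0.971, f(-0.4375) ≈ -0.424, f(0.9375) ≈ 0.806, f(2.3125) ≈ 0.737.
Sum = Δt · [f(-1.8125) + f(-0.4375) + f(0.9375) + f(2.3125)].
Sum ≈ 0.205.

0.205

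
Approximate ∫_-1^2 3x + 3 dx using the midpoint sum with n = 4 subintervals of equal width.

13.5

Δx = (2 − (-1))/4 = 0.75.
Midpoints: -0.625, 0.125, 0.875, 1.625.
f(-0.625) = 1.125, f(0.125) = 3.375, f(0.875) = 5.625, f(1.625) = 7.875.
Sum = Δx · [f(-0.625) + f(0.125) + f(0.875) + f(1.625)].
Sum = 13.5.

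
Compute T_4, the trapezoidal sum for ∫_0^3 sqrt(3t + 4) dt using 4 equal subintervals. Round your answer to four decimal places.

Δt = (3 − 0)/4 = 0.75.
f(0) ≈ 2.0000, f(0.75) ≈ 2.5000, f(1.5) ≈ 2.9155, f(2.25) ≈ 3.2787, f(3) ≈ 3.6056.
T_4 = (Δt/2)·[f(t_0) + 2f(t_1) + 2f(t_2) + 2f(t_3) + f(t_4)].
Sum ≈ 8.6227.

8.6227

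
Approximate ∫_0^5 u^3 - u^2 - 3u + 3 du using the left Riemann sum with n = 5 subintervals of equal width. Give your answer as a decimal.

Δu = (5 − 0)/5 = 1.
Left endpoints: 0, 1, 2, 3, 4.
f(0) = 3, f(1) = 0, f(2) = 1, f(3) = 12, f(4) = 39.
Sum = Δu · [f(0) + f(1) + f(2) + f(3) + f(4)].
Sum = 55.

55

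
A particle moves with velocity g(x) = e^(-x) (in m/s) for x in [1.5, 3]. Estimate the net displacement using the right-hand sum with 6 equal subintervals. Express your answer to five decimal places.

Δx = (3 − 1.5)/6 = 0.25.
Right endpoints: 1.75, 2, 2.25, 2.5, 2.75, 3.
g(1.75) ≈ 0.17377, g(2) ≈ 0.13534, g(2.25) ≈ 0.10540, g(2.5) ≈ 0.08208, g(2.75) ≈ 0.06393, g(3) ≈ 0.04979.
Sum = Δx · [g(1.75) + g(2) + g(2.25) + ...].
Sum ≈ 0.15258.

0.15258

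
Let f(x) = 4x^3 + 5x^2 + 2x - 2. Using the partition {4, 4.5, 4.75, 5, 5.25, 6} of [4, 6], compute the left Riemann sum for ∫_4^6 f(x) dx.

Subinterval widths: 0.5, 0.25, 0.25, 0.25, 0.75.
Left endpoints: 4, 4.5, 4.75, 5, 5.25.
f(4) = 342, f(4.5) = 472.75, f(4.75) = 549, f(5) = 633, f(5.25) = 725.125.
Sum = Σ Δx_i · f(x_i).
Sum = 1128.53125.

1128.53125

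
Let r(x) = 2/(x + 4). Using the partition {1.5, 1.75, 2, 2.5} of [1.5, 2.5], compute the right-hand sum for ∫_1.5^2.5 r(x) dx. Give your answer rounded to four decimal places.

Subinterval widths: 0.25, 0.25, 0.5.
Right endpoints: 1.75, 2, 2.5.
r(1.75) = 8/23, r(2) = 1/3, r(2.5) = 4/13.
Sum = Σ Δx_i · r(x_i).
Sum ≈ 0.3241.

0.3241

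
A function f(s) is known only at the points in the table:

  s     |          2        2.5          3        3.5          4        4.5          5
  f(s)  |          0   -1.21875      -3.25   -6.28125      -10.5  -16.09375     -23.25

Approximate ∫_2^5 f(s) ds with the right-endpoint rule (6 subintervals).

-30.296875

Δs = 0.5.
Sum = 0.5·[(-1.21875) + (-3.25) + (-6.28125) + (-10.5) + (-16.09375) + (-23.25)] = -30.296875.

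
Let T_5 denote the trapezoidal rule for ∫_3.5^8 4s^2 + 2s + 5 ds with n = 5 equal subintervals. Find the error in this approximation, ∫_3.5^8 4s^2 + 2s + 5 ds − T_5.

Exact integral: ∫_3.5^8 f(s) ds = 699.75.
T_5 = 702.18.
Error = 699.75 − 702.18 = -2.43.

-2.43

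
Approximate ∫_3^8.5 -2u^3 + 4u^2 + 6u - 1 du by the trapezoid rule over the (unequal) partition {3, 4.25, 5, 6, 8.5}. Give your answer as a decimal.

-1717.59375

Subinterval widths: 1.25, 0.75, 1, 2.5.
f(3) = -1, f(4.25) = -56.78125, f(5) = -121, f(6) = -253, f(8.5) = -889.25.
On each subinterval the trapezoid contributes (Δu_i/2)·[f(u_{i-1}) + f(u_i)].
Sum = -1717.59375.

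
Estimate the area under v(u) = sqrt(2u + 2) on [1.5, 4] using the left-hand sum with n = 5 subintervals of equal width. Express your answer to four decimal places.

6.5799

Δu = (4 − 1.5)/5 = 0.5.
Left endpoints: 1.5, 2, 2.5, 3, 3.5.
v(1.5) ≈ 2.2361, v(2) ≈ 2.4495, v(2.5) ≈ 2.6458, v(3) ≈ 2.8284, v(3.5) ≈ 3.0000.
Sum = Δu · [v(1.5) + v(2) + v(2.5) + v(3) + v(3.5)].
Sum ≈ 6.5799.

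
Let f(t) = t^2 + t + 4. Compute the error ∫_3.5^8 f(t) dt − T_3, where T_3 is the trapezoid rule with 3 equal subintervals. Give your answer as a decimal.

Exact integral: ∫_3.5^8 f(t) dt = 200.25.
T_3 = 201.9375.
Error = 200.25 − 201.9375 = -1.6875.

-1.6875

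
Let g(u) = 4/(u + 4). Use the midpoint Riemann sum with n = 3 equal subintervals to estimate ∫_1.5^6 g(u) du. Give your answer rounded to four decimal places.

Δu = (6 − 1.5)/3 = 1.5.
Midpoints: 2.25, 3.75, 5.25.
g(2.25) = 0.64, g(3.75) = 16/31, g(5.25) = 16/37.
Sum = Δu · [g(2.25) + g(3.75) + g(5.25)].
Sum ≈ 2.3828.

2.3828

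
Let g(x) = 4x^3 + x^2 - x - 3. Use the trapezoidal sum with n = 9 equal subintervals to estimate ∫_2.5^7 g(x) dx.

Δx = (7 − 2.5)/9 = 0.5.
g(2.5) = 63.25, g(3) = 111, g(3.5) = 177.25, g(4) = 265, g(4.5) = 377.25, g(5) = 517, g(5.5) = 687.25, g(6) = 891, g(6.5) = 1131.25, g(7) = 1411.
T_9 = (Δx/2)·[g(x_0) + 2g(x_1) + ... + 2g(x_{8}) + g(x_9)].
Sum = 2447.0625.

2447.0625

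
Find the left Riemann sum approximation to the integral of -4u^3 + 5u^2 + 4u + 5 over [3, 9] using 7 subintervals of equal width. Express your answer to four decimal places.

Δu = (9 − 3)/7 = 6/7.
Left endpoints: 3, 27/7, 33/7, 39/7, 45/7, 51/7, 57/7.
f(3) = -46, f(27/7) = -46210/343, f(33/7) = -97450/343, f(39/7) = -174682/343, f(45/7) = -283090/343, f(51/7) = -427858/343, f(57/7) = -614170/343.
Sum = Δu · [f(3) + f(27/7) + f(33/7) + ...].
Sum ≈ -4146.3673.

-4146.3673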